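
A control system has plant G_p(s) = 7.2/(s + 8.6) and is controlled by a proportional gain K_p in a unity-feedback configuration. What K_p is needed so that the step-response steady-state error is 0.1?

K_p = 10.8

The loop is type 0, so e_ss(step) = 1/(1 + K_pos) with K_pos = K_p·G_p(0).
G_p(0) = 0.8372. Require 1/(1 + K_p·0.8372) = 0.1, so 1 + 0.8372·K_p = 10.
K_p = (10 − 1)/0.8372 = 10.8.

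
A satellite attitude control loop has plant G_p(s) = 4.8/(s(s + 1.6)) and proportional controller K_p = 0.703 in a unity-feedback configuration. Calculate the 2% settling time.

Closed-loop characteristic equation: s² + 1.6s + 3.374 = 0, so ω_n = 1.837 rad/s and ζ = 1.6/(2·1.837) = 0.4355.
2% settling time T_s ≈ 4/(ζω_n) = 4/0.8 = 5 s.

T_s ≈ 5 s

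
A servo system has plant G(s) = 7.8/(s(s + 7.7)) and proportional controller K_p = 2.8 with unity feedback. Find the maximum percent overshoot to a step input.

From 1 + K_pG(s) = 0: s² + 7.7s + 21.84 = 0 ⇒ ω_n = 4.673, ζ = 0.8238.
%OS = 100·exp(−πζ/√(1−ζ²)) = 100·exp(−π·0.8238/√0.3213) = 1.04%.

1.04%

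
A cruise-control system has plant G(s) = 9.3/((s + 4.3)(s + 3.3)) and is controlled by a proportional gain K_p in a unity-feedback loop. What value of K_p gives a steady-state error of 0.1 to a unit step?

For a type-0 loop with proportional control, e_ss = 1/(1 + K_p·G(0)).
G(0) = 0.6554. Require 1/(1 + K_p·0.6554) = 0.1, so 1 + 0.6554·K_p = 10.
K_p = (10 − 1)/0.6554 = 13.7.

K_p = 13.7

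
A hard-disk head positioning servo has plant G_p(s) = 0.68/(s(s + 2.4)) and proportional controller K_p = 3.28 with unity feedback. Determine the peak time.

From 1 + K_pG_p(s) = 0: s² + 2.4s + 2.23 = 0 ⇒ ω_n = 1.493, ζ = 0.8035.
Damped frequency ω_d = ω_n√(1−ζ²) = 0.889 rad/s, so peak time T_p = π/ω_d = 3.53 s.

T_p = 3.53 s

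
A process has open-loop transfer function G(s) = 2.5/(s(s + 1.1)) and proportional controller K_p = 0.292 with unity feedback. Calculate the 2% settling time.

From 1 + K_pG(s) = 0: s² + 1.1s + 0.73 = 0 ⇒ ω_n = 0.8544, ζ = 0.6437.
2% settling time T_s ≈ 4/(ζω_n) = 4/0.55 = 7.27 s.

T_s ≈ 7.27 s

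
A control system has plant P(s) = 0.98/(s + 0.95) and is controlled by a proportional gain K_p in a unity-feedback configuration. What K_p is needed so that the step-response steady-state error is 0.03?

For a type-0 loop with proportional control, e_ss = 1/(1 + K_p·P(0)).
P(0) = 1.032. Require 1/(1 + K_p·1.032) = 0.03, so 1 + 1.032·K_p = 33.33.
K_p = (33.33 − 1)/1.032 = 31.3.

K_p = 31.3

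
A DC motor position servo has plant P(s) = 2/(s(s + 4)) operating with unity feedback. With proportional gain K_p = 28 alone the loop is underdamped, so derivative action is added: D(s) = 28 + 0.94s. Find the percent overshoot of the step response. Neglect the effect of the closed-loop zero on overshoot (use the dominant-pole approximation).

Forward path: (28 + 0.94s)·2/(s(s+4)). The closed-loop characteristic equation is s² + (4 + 2·0.94)s + 2·28 = 0.
That is s² + 5.88s + 56 = 0, so ω_n = 7.483 rad/s and ζ = 5.88/(2·7.483) = 0.3929.
%OS = 100·exp(−πζ/√(1−ζ²)) = 26.1%.

26.1%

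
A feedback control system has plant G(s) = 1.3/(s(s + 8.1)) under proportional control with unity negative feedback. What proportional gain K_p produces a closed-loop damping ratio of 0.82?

Closed-loop characteristic equation: s² + 8.1s + K_p·1.3 = 0.
So ω_n = √(1.3K_p) and 2ζω_n = 8.1, giving ζ = 8.1/(2√(1.3K_p)).
Setting ζ = 0.82: √(1.3K_p) = 8.1/(2·0.82) = 4.939, so K_p = 24.39/1.3 = 18.8.

K_p = 18.8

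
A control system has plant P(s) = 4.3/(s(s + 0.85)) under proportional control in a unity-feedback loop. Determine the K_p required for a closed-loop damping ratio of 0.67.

Closed-loop characteristic equation: s² + 0.85s + K_p·4.3 = 0.
So ω_n = √(4.3K_p) and 2ζω_n = 0.85, giving ζ = 0.85/(2√(4.3K_p)).
Setting ζ = 0.67: √(4.3K_p) = 0.85/(2·0.67) = 0.6343, so K_p = 0.4024/4.3 = 0.0936.

K_p = 0.0936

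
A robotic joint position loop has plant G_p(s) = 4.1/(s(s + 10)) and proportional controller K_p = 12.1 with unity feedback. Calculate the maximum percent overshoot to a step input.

The closed-loop denominator s² + 10s + 49.61 gives ω_n = √49.61 = 7.043 and ζ = 10/(2ω_n) = 0.7099.
%OS = 100·exp(−πζ/√(1−ζ²)) = 100·exp(−π·0.7099/√0.4961) = 4.22%.

4.22%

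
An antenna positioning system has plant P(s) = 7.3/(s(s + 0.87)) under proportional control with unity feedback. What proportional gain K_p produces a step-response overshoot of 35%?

From %OS = 100·exp(−πζ/√(1−ζ²)) = 35%, ζ = −ln(0.35)/√(π²+ln²(0.35)) = 0.3169.
Characteristic equation s² + 0.87s + 7.3K_p = 0 gives ζ = 0.87/(2√(7.3K_p)).
Setting ζ = 0.3169: √(7.3K_p) = 0.87/(2·0.3169) = 1.372, so K_p = 1.884/7.3 = 0.258.

K_p = 0.258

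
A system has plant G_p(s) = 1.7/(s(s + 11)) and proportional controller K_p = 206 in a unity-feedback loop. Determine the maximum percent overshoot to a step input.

38.1%

Closed-loop characteristic equation: s² + 11s + 350.2 = 0, so ω_n = 18.71 rad/s and ζ = 11/(2·18.71) = 0.2939.
%OS = 100·exp(−πζ/√(1−ζ²)) = 100·exp(−π·0.2939/√0.9136) = 38.1%.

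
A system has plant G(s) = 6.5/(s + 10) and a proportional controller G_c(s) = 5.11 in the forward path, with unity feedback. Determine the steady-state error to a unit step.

The loop is type 0. Static position error constant K_pos = G_c(0)·G(0) = 5.11·0.65 = 3.322.
Steady-state error to a unit step: e_ss = 1/(1+K_pos) = 1/4.322 = 0.231.

0.231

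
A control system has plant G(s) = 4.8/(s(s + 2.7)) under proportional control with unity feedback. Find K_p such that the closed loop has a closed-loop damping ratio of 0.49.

Closed-loop characteristic equation: s² + 2.7s + K_p·4.8 = 0.
So ω_n = √(4.8K_p) and 2ζω_n = 2.7, giving ζ = 2.7/(2√(4.8K_p)).
Setting ζ = 0.49: √(4.8K_p) = 2.7/(2·0.49) = 2.755, so K_p = 7.591/4.8 = 1.58.

K_p = 1.58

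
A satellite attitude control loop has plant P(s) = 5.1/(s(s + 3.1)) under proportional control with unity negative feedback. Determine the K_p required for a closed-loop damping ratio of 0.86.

Closed-loop characteristic equation: s² + 3.1s + K_p·5.1 = 0.
So ω_n = √(5.1K_p) and 2ζω_n = 3.1, giving ζ = 3.1/(2√(5.1K_p)).
Setting ζ = 0.86: √(5.1K_p) = 3.1/(2·0.86) = 1.802, so K_p = 3.248/5.1 = 0.637.

K_p = 0.637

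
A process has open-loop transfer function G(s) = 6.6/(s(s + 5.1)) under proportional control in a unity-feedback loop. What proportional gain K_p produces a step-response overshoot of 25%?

From %OS = 100·exp(−πζ/√(1−ζ²)) = 25%, ζ = −ln(0.25)/√(π²+ln²(0.25)) = 0.4037.
Characteristic equation s² + 5.1s + 6.6K_p = 0 gives ζ = 5.1/(2√(6.6K_p)).
Setting ζ = 0.4037: √(6.6K_p) = 5.1/(2·0.4037) = 6.316, so K_p = 39.9/6.6 = 6.04.

K_p = 6.04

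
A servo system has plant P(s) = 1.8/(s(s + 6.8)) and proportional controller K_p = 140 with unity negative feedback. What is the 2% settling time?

T_s ≈ 1.18 s

Closed-loop characteristic equation: s² + 6.8s + 252 = 0, so ω_n = 15.87 rad/s and ζ = 6.8/(2·15.87) = 0.2142.
2% settling time T_s ≈ 4/(ζω_n) = 4/3.4 = 1.18 s.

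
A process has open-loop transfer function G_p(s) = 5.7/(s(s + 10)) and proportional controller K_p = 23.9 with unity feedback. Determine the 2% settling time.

T_s ≈ 0.8 s

Closed-loop characteristic equation: s² + 10s + 136.2 = 0, so ω_n = 11.67 rad/s and ζ = 10/(2·11.67) = 0.4284.
2% settling time T_s ≈ 4/(ζω_n) = 4/5 = 0.8 s.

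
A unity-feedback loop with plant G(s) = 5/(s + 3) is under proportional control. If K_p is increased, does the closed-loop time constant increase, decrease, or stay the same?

Closed-loop pole is at s = −(3+K_p·5); larger K_p moves it further left, so τ = 1/(3+K_p·5) decreases.

decrease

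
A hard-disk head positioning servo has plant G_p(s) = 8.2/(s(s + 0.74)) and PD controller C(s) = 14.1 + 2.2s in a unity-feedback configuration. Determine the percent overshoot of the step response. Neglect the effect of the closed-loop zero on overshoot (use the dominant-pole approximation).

Forward path: (14.1 + 2.2s)·8.2/(s(s+0.74)). The closed-loop characteristic equation is s² + (0.74 + 8.2·2.2)s + 8.2·14.1 = 0.
That is s² + 18.78s + 115.6 = 0, so ω_n = 10.75 rad/s and ζ = 18.78/(2·10.75) = 0.8733.
%OS = 100·exp(−πζ/√(1−ζ²)) = 0.359%.

0.359%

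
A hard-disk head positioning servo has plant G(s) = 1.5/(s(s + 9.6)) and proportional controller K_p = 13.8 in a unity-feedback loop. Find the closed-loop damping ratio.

ζ = 1.06

With unity feedback the closed-loop characteristic equation is s² + 9.6s + 13.8·1.5 = s² + 9.6s + 20.7 = 0.
So ω_n² = 20.7 ⇒ ω_n = 4.55 rad/s, and ζ = 9.6/(2ω_n) = 1.06.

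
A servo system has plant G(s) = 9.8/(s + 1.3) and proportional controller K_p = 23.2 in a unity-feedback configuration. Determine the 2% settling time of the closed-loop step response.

T_s ≈ 0.0175 s

Closed-loop transfer function: T(s) = K_p·G(s)/(1 + K_p·G(s)) = 227.4/(s + 1.3 + 227.4) = 227.4/(s + 228.7).
Time constant τ = 1/228.7 = 0.004373 s, so the 2% settling time is about 4τ = 0.0175 s.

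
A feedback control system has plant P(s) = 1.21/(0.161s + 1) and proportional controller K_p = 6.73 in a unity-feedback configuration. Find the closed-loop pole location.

s = -56.79

Closed loop: T(s) = K_p·P/(1+K_p·P) = 8.143/(0.161s + 1 + 8.143), with pole at s = −(1 + 8.143)/0.161 = −56.79.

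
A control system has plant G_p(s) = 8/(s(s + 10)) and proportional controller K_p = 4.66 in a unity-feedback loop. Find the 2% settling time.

T_s ≈ 0.8 s

Closed-loop characteristic equation: s² + 10s + 37.28 = 0, so ω_n = 6.106 rad/s and ζ = 10/(2·6.106) = 0.8189.
2% settling time T_s ≈ 4/(ζω_n) = 4/5 = 0.8 s.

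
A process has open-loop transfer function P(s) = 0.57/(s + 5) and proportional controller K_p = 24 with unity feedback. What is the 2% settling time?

Closed-loop transfer function: T(s) = K_p·P(s)/(1 + K_p·P(s)) = 13.68/(s + 5 + 13.68) = 13.68/(s + 18.68).
Time constant τ = 1/18.68 = 0.05353 s, so the 2% settling time is about 4τ = 0.214 s.

T_s ≈ 0.214 s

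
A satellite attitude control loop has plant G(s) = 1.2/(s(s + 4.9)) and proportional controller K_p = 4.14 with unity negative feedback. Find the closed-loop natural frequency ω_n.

ω_n = 2.23 rad/s

With unity feedback the closed-loop characteristic equation is s² + 4.9s + 4.14·1.2 = s² + 4.9s + 4.968 = 0.
So ω_n² = 4.968 ⇒ ω_n = 2.229 rad/s, and ζ = 4.9/(2ω_n) = 1.1.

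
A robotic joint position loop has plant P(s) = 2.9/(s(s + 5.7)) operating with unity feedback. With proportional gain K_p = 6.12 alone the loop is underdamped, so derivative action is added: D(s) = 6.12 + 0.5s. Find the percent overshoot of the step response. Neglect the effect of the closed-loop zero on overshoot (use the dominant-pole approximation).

Forward path: (6.12 + 0.5s)·2.9/(s(s+5.7)). The closed-loop characteristic equation is s² + (5.7 + 2.9·0.5)s + 2.9·6.12 = 0.
That is s² + 7.15s + 17.75 = 0, so ω_n = 4.213 rad/s and ζ = 7.15/(2·4.213) = 0.8486.
%OS = 100·exp(−πζ/√(1−ζ²)) = 0.648%.

0.648%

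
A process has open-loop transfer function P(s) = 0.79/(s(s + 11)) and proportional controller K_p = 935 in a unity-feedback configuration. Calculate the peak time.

Closed-loop characteristic equation: s² + 11s + 738.6 = 0, so ω_n = 27.18 rad/s and ζ = 11/(2·27.18) = 0.2024.
Damped frequency ω_d = ω_n√(1−ζ²) = 26.62 rad/s, so peak time T_p = π/ω_d = 0.118 s.

T_p = 0.118 s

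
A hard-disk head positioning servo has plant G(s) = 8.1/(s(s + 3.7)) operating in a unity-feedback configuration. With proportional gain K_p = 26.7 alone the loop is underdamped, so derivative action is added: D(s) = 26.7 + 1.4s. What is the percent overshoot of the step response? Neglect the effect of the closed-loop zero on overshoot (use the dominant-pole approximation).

Forward path: (26.7 + 1.4s)·8.1/(s(s+3.7)). The closed-loop characteristic equation is s² + (3.7 + 8.1·1.4)s + 8.1·26.7 = 0.
That is s² + 15.04s + 216.3 = 0, so ω_n = 14.71 rad/s and ζ = 15.04/(2·14.71) = 0.5114.
%OS = 100·exp(−πζ/√(1−ζ²)) = 15.4%.

15.4%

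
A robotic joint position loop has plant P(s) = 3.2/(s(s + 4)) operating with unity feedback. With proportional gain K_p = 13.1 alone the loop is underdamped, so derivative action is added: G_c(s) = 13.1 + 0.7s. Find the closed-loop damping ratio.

ζ = 0.482

Forward path: (13.1 + 0.7s)·3.2/(s(s+4)). The closed-loop characteristic equation is s² + (4 + 3.2·0.7)s + 3.2·13.1 = 0.
That is s² + 6.24s + 41.92 = 0, so ω_n = 6.475 rad/s and ζ = 6.24/(2·6.475) = 0.4819.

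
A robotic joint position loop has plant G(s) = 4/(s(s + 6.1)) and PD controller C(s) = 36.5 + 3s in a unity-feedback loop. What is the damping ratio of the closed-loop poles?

Forward path: (36.5 + 3s)·4/(s(s+6.1)). The closed-loop characteristic equation is s² + (6.1 + 4·3)s + 4·36.5 = 0.
That is s² + 18.1s + 146 = 0, so ω_n = 12.08 rad/s and ζ = 18.1/(2·12.08) = 0.749.

ζ = 0.749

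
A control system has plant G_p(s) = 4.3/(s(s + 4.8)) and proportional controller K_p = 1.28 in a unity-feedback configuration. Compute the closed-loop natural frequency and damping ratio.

1 + K_p·G_p(s) = 0 gives s² + 4.8s + 5.504 = 0.
So ω_n² = 5.504 ⇒ ω_n = 2.346 rad/s, and ζ = 4.8/(2ω_n) = 1.02.

ω_n = 2.35 rad/s, ζ = 1.02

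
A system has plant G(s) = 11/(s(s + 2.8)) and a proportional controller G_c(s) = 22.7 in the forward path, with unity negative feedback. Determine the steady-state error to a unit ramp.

0.0112

The loop has one pole at the origin (type 1). Velocity error constant K_v = lim_{s→0} s·G_c(s)G(s) = 22.7·11/2.8 = 89.18.
Steady-state error to a unit ramp: e_ss = 1/K_v = 0.0112.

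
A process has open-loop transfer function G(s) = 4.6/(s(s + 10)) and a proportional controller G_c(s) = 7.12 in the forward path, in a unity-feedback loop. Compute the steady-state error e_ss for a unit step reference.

0

The open loop G_c(s)G(s) has a pole at the origin (type 1), so the static position error constant is infinite and e_ss = 1/(1+∞) = 0.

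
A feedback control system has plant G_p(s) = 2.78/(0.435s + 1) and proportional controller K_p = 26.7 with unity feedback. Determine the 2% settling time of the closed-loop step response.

T_s ≈ 0.0231 s

Closed loop: T(s) = K_p·G_p/(1+K_p·G_p) = 74.23/(0.435s + 1 + 74.23), with pole at s = −(1 + 74.23)/0.435 = −172.9.
τ = 1/172.9 = 0.005783 s, so 2% settling time ≈ 4τ = 0.0231 s.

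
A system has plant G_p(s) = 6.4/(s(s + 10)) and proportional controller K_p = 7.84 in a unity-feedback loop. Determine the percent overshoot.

4.37%

The closed-loop denominator s² + 10s + 50.18 gives ω_n = √50.18 = 7.084 and ζ = 10/(2ω_n) = 0.7059.
%OS = 100·exp(−πζ/√(1−ζ²)) = 100·exp(−π·0.7059/√0.5018) = 4.37%.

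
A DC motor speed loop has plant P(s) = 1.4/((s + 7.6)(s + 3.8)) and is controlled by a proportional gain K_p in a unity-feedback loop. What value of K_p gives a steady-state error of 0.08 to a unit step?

K_p = 237

Steady-state error for a unit step on this type-0 loop is 1/(1 + K_p·P(0)).
P(0) = 0.04848. Require 1/(1 + K_p·0.04848) = 0.08, so 1 + 0.04848·K_p = 12.5.
K_p = (12.5 − 1)/0.04848 = 237.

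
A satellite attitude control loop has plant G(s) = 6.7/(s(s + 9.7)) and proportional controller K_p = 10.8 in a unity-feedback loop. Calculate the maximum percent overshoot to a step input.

11.3%

Closed-loop characteristic equation: s² + 9.7s + 72.36 = 0, so ω_n = 8.506 rad/s and ζ = 9.7/(2·8.506) = 0.5702.
%OS = 100·exp(−πζ/√(1−ζ²)) = 100·exp(−π·0.5702/√0.6749) = 11.3%.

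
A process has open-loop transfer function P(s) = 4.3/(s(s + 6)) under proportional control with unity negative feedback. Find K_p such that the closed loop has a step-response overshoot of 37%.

K_p = 23

From %OS = 100·exp(−πζ/√(1−ζ²)) = 37%, ζ = −ln(0.37)/√(π²+ln²(0.37)) = 0.3017.
Characteristic equation s² + 6s + 4.3K_p = 0 gives ζ = 6/(2√(4.3K_p)).
Setting ζ = 0.3017: √(4.3K_p) = 6/(2·0.3017) = 9.943, so K_p = 98.86/4.3 = 23.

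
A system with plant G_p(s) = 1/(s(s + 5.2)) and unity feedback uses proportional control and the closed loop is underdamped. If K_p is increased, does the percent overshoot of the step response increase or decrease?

ζ = 5.2/(2√(1K_p)) decreases as K_p grows; lower damping means more overshoot.

increase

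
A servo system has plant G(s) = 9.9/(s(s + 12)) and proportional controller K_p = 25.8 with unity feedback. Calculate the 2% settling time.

T_s ≈ 0.667 s

From 1 + K_pG(s) = 0: s² + 12s + 255.4 = 0 ⇒ ω_n = 15.98, ζ = 0.3754.
2% settling time T_s ≈ 4/(ζω_n) = 4/6 = 0.667 s.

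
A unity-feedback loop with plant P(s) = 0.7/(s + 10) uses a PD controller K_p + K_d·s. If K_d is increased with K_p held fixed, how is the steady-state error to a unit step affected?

At s = 0 the derivative term contributes nothing: C(0) = K_p regardless of K_d, so K_pos = K_p·P(0) and e_ss are unchanged.

unchanged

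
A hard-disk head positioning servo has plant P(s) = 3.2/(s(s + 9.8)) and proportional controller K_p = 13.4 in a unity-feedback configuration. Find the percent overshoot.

From 1 + K_pP(s) = 0: s² + 9.8s + 42.88 = 0 ⇒ ω_n = 6.548, ζ = 0.7483.
%OS = 100·exp(−πζ/√(1−ζ²)) = 100·exp(−π·0.7483/√0.4401) = 2.89%.

2.89%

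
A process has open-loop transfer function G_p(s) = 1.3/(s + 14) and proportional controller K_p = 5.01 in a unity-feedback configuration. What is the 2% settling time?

Closed-loop transfer function: T(s) = K_p·G_p(s)/(1 + K_p·G_p(s)) = 6.513/(s + 14 + 6.513) = 6.513/(s + 20.51).
Time constant τ = 1/20.51 = 0.04875 s, so the 2% settling time is about 4τ = 0.195 s.

T_s ≈ 0.195 s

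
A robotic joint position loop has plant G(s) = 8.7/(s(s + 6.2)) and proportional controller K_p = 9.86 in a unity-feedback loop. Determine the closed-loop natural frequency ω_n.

With unity feedback the closed-loop characteristic equation is s² + 6.2s + 9.86·8.7 = s² + 6.2s + 85.78 = 0.
Matching s² + 2ζω_n s + ω_n²: ω_n = √85.78 = 9.262 rad/s and 2ζω_n = 6.2, so ζ = 6.2/(2·9.262) = 0.335.

ω_n = 9.26 rad/s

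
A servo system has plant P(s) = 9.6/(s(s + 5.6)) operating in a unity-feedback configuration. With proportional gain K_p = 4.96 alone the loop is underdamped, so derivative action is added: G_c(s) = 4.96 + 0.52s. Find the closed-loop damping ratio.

Forward path: (4.96 + 0.52s)·9.6/(s(s+5.6)). The closed-loop characteristic equation is s² + (5.6 + 9.6·0.52)s + 9.6·4.96 = 0.
That is s² + 10.59s + 47.62 = 0, so ω_n = 6.9 rad/s and ζ = 10.59/(2·6.9) = 0.7675.

ζ = 0.767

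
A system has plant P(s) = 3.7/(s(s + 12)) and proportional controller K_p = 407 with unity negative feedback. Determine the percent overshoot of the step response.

The closed-loop denominator s² + 12s + 1506 gives ω_n = √1506 = 38.81 and ζ = 12/(2ω_n) = 0.1546.
%OS = 100·exp(−πζ/√(1−ζ²)) = 100·exp(−π·0.1546/√0.9761) = 61.2%.

61.2%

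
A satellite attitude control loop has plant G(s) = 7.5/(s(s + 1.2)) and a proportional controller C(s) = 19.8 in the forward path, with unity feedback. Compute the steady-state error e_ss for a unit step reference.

0

The open loop C(s)G(s) has a pole at the origin (type 1), so the static position error constant is infinite and e_ss = 1/(1+∞) = 0.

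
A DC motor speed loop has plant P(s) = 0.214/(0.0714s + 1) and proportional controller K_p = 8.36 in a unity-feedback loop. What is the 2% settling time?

T_s ≈ 0.102 s

Closed loop: T(s) = K_p·P/(1+K_p·P) = 1.789/(0.0714s + 1 + 1.789), with pole at s = −(1 + 1.789)/0.0714 = −39.06.
τ = 1/39.06 = 0.0256 s, so 2% settling time ≈ 4τ = 0.102 s.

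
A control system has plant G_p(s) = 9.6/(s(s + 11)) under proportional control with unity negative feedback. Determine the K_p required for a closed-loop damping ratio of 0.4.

K_p = 19.7

Closed-loop characteristic equation: s² + 11s + K_p·9.6 = 0.
So ω_n = √(9.6K_p) and 2ζω_n = 11, giving ζ = 11/(2√(9.6K_p)).
Setting ζ = 0.4: √(9.6K_p) = 11/(2·0.4) = 13.75, so K_p = 189.1/9.6 = 19.7.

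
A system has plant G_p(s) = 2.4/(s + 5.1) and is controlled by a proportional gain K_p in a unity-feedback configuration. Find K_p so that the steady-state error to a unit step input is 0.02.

K_p = 104

Steady-state error for a unit step on this type-0 loop is 1/(1 + K_p·G_p(0)).
G_p(0) = 0.4706. Require 1/(1 + K_p·0.4706) = 0.02, so 1 + 0.4706·K_p = 50.
K_p = (50 − 1)/0.4706 = 104.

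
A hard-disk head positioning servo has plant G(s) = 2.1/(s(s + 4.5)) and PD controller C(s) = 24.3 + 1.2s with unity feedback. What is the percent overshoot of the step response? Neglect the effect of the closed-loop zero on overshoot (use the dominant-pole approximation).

Forward path: (24.3 + 1.2s)·2.1/(s(s+4.5)). The closed-loop characteristic equation is s² + (4.5 + 2.1·1.2)s + 2.1·24.3 = 0.
That is s² + 7.02s + 51.03 = 0, so ω_n = 7.144 rad/s and ζ = 7.02/(2·7.144) = 0.4914.
%OS = 100·exp(−πζ/√(1−ζ²)) = 17%.

17%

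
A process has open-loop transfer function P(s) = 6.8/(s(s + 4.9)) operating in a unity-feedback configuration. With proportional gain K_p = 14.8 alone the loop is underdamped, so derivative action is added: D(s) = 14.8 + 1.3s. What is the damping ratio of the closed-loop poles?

ζ = 0.685

Forward path: (14.8 + 1.3s)·6.8/(s(s+4.9)). The closed-loop characteristic equation is s² + (4.9 + 6.8·1.3)s + 6.8·14.8 = 0.
That is s² + 13.74s + 100.6 = 0, so ω_n = 10.03 rad/s and ζ = 13.74/(2·10.03) = 0.6848.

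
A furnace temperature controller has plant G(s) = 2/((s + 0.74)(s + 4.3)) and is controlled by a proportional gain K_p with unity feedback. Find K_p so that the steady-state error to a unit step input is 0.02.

The loop is type 0, so e_ss(step) = 1/(1 + K_pos) with K_pos = K_p·G(0).
G(0) = 0.6285. Require 1/(1 + K_p·0.6285) = 0.02, so 1 + 0.6285·K_p = 50.
K_p = (50 − 1)/0.6285 = 78.

K_p = 78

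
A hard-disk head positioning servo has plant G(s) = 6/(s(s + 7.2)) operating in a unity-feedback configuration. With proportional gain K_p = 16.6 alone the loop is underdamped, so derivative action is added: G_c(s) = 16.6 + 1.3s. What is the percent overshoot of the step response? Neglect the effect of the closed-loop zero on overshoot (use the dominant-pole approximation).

2.79%

Forward path: (16.6 + 1.3s)·6/(s(s+7.2)). The closed-loop characteristic equation is s² + (7.2 + 6·1.3)s + 6·16.6 = 0.
That is s² + 15s + 99.6 = 0, so ω_n = 9.98 rad/s and ζ = 15/(2·9.98) = 0.7515.
%OS = 100·exp(−πζ/√(1−ζ²)) = 2.79%.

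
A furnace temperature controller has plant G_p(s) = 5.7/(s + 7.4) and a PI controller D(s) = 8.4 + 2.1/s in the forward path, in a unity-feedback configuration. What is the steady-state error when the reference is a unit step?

The open loop D(s)G_p(s) has a pole at the origin (type 1), so the static position error constant is infinite and e_ss = 1/(1+∞) = 0.

0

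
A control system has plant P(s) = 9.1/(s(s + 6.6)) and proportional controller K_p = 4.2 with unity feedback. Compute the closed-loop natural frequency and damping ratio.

The closed-loop denominator is s(s+6.6) + 4.2·9.1 = s² + 6.6s + 38.22.
Matching s² + 2ζω_n s + ω_n²: ω_n = √38.22 = 6.182 rad/s and 2ζω_n = 6.6, so ζ = 6.6/(2·6.182) = 0.534.

ω_n = 6.18 rad/s, ζ = 0.534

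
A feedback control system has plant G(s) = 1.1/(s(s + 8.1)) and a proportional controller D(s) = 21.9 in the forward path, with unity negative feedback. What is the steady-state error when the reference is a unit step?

0

The open loop D(s)G(s) has a pole at the origin (type 1), so the static position error constant is infinite and e_ss = 1/(1+∞) = 0.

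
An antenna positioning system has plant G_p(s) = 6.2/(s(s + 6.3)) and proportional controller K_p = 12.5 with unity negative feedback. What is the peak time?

T_p = 0.382 s

From 1 + K_pG_p(s) = 0: s² + 6.3s + 77.5 = 0 ⇒ ω_n = 8.803, ζ = 0.3578.
Damped frequency ω_d = ω_n√(1−ζ²) = 8.221 rad/s, so peak time T_p = π/ω_d = 0.382 s.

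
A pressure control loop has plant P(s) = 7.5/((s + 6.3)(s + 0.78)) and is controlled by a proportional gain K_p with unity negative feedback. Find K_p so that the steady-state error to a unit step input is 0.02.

K_p = 32.1

The loop is type 0, so e_ss(step) = 1/(1 + K_pos) with K_pos = K_p·P(0).
P(0) = 1.526. Require 1/(1 + K_p·1.526) = 0.02, so 1 + 1.526·K_p = 50.
K_p = (50 − 1)/1.526 = 32.1.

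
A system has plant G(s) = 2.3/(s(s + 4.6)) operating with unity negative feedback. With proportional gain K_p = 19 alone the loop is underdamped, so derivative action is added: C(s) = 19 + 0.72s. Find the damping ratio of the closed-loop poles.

ζ = 0.473

Forward path: (19 + 0.72s)·2.3/(s(s+4.6)). The closed-loop characteristic equation is s² + (4.6 + 2.3·0.72)s + 2.3·19 = 0.
That is s² + 6.256s + 43.7 = 0, so ω_n = 6.611 rad/s and ζ = 6.256/(2·6.611) = 0.4732.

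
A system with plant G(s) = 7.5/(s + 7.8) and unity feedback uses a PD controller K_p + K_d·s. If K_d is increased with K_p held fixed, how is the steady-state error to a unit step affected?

unchanged

At s = 0 the derivative term contributes nothing: C(0) = K_p regardless of K_d, so K_pos = K_p·G(0) and e_ss are unchanged.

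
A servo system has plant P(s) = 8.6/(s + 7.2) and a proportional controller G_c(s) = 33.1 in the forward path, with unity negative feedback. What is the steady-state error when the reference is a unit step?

0.0247

The loop is type 0. Static position error constant K_pos = G_c(0)·P(0) = 33.1·1.194 = 39.54.
Steady-state error to a unit step: e_ss = 1/(1+K_pos) = 1/40.54 = 0.0247.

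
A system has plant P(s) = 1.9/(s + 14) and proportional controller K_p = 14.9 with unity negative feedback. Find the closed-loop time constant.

Closed-loop transfer function: T(s) = K_p·P(s)/(1 + K_p·P(s)) = 28.31/(s + 14 + 28.31) = 28.31/(s + 42.31).
Time constant τ = 1/42.31 = 0.0236 s.

τ = 0.0236 s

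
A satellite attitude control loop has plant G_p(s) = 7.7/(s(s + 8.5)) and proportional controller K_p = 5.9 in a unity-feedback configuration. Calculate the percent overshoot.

The closed-loop denominator s² + 8.5s + 45.43 gives ω_n = √45.43 = 6.74 and ζ = 8.5/(2ω_n) = 0.6305.
%OS = 100·exp(−πζ/√(1−ζ²)) = 100·exp(−π·0.6305/√0.6024) = 7.79%.

7.79%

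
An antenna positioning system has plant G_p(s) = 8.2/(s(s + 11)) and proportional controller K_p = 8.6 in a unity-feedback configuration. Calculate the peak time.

Closed-loop characteristic equation: s² + 11s + 70.52 = 0, so ω_n = 8.398 rad/s and ζ = 11/(2·8.398) = 0.6549.
Damped frequency ω_d = ω_n√(1−ζ²) = 6.346 rad/s, so peak time T_p = π/ω_d = 0.495 s.

T_p = 0.495 s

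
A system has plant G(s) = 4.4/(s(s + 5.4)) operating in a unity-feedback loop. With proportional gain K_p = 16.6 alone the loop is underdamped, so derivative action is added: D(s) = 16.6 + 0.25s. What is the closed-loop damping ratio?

Forward path: (16.6 + 0.25s)·4.4/(s(s+5.4)). The closed-loop characteristic equation is s² + (5.4 + 4.4·0.25)s + 4.4·16.6 = 0.
That is s² + 6.5s + 73.04 = 0, so ω_n = 8.546 rad/s and ζ = 6.5/(2·8.546) = 0.3803.

ζ = 0.38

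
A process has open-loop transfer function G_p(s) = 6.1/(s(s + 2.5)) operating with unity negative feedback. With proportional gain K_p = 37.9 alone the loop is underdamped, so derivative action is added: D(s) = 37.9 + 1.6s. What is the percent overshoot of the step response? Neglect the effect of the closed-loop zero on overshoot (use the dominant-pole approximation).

25.1%

Forward path: (37.9 + 1.6s)·6.1/(s(s+2.5)). The closed-loop characteristic equation is s² + (2.5 + 6.1·1.6)s + 6.1·37.9 = 0.
That is s² + 12.26s + 231.2 = 0, so ω_n = 15.2 rad/s and ζ = 12.26/(2·15.2) = 0.4032.
%OS = 100·exp(−πζ/√(1−ζ²)) = 25.1%.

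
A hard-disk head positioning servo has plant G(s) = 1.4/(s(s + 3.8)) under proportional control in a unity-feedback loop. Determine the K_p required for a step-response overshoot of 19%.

From %OS = 100·exp(−πζ/√(1−ζ²)) = 19%, ζ = −ln(0.19)/√(π²+ln²(0.19)) = 0.4673.
Characteristic equation s² + 3.8s + 1.4K_p = 0 gives ζ = 3.8/(2√(1.4K_p)).
Setting ζ = 0.4673: √(1.4K_p) = 3.8/(2·0.4673) = 4.066, so K_p = 16.53/1.4 = 11.8.

K_p = 11.8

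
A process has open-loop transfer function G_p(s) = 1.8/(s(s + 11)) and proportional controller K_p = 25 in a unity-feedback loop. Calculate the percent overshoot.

The closed-loop denominator s² + 11s + 45 gives ω_n = √45 = 6.708 and ζ = 11/(2ω_n) = 0.8199.
%OS = 100·exp(−πζ/√(1−ζ²)) = 100·exp(−π·0.8199/√0.3278) = 1.11%.

1.11%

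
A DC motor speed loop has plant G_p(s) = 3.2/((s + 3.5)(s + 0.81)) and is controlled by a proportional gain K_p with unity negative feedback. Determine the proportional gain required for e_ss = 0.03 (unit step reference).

K_p = 28.6

Steady-state error for a unit step on this type-0 loop is 1/(1 + K_p·G_p(0)).
G_p(0) = 1.129. Require 1/(1 + K_p·1.129) = 0.03, so 1 + 1.129·K_p = 33.33.
K_p = (33.33 − 1)/1.129 = 28.6.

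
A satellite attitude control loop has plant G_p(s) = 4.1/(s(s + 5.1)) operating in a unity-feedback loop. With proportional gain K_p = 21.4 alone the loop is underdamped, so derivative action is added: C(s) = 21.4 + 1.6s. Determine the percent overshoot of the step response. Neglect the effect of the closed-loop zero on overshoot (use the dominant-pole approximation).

Forward path: (21.4 + 1.6s)·4.1/(s(s+5.1)). The closed-loop characteristic equation is s² + (5.1 + 4.1·1.6)s + 4.1·21.4 = 0.
That is s² + 11.66s + 87.74 = 0, so ω_n = 9.367 rad/s and ζ = 11.66/(2·9.367) = 0.6224.
%OS = 100·exp(−πζ/√(1−ζ²)) = 8.22%.

8.22%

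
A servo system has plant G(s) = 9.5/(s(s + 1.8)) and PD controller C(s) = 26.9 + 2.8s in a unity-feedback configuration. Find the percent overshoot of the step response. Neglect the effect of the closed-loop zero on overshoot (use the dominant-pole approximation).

0.23%

Forward path: (26.9 + 2.8s)·9.5/(s(s+1.8)). The closed-loop characteristic equation is s² + (1.8 + 9.5·2.8)s + 9.5·26.9 = 0.
That is s² + 28.4s + 255.5 = 0, so ω_n = 15.99 rad/s and ζ = 28.4/(2·15.99) = 0.8883.
%OS = 100·exp(−πζ/√(1−ζ²)) = 0.23%.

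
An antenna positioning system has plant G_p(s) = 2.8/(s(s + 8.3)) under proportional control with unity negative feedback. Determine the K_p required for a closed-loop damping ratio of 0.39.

K_p = 40.4

Closed-loop characteristic equation: s² + 8.3s + K_p·2.8 = 0.
So ω_n = √(2.8K_p) and 2ζω_n = 8.3, giving ζ = 8.3/(2√(2.8K_p)).
Setting ζ = 0.39: √(2.8K_p) = 8.3/(2·0.39) = 10.64, so K_p = 113.2/2.8 = 40.4.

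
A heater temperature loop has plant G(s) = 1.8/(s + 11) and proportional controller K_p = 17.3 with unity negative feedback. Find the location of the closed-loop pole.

Closed-loop transfer function: T(s) = K_p·G(s)/(1 + K_p·G(s)) = 31.14/(s + 11 + 31.14) = 31.14/(s + 42.14).
The closed-loop pole is at s = −42.14.

s = -42.14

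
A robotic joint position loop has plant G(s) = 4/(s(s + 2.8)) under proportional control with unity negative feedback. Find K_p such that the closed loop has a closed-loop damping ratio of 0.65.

Closed-loop characteristic equation: s² + 2.8s + K_p·4 = 0.
So ω_n = √(4K_p) and 2ζω_n = 2.8, giving ζ = 2.8/(2√(4K_p)).
Setting ζ = 0.65: √(4K_p) = 2.8/(2·0.65) = 2.154, so K_p = 4.639/4 = 1.16.

K_p = 1.16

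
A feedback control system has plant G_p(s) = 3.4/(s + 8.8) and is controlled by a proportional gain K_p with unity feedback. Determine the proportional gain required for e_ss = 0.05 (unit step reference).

K_p = 49.2

For a type-0 loop with proportional control, e_ss = 1/(1 + K_p·G_p(0)).
G_p(0) = 0.3864. Require 1/(1 + K_p·0.3864) = 0.05, so 1 + 0.3864·K_p = 20.
K_p = (20 − 1)/0.3864 = 49.2.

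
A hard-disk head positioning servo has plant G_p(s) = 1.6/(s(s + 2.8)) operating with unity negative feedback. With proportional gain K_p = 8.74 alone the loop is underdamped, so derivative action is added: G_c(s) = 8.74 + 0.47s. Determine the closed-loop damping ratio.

ζ = 0.475

Forward path: (8.74 + 0.47s)·1.6/(s(s+2.8)). The closed-loop characteristic equation is s² + (2.8 + 1.6·0.47)s + 1.6·8.74 = 0.
That is s² + 3.552s + 13.98 = 0, so ω_n = 3.74 rad/s and ζ = 3.552/(2·3.74) = 0.4749.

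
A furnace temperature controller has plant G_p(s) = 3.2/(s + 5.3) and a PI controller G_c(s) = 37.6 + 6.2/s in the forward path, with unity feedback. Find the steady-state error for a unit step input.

0

The open loop G_c(s)G_p(s) has a pole at the origin (type 1), so the static position error constant is infinite and e_ss = 1/(1+∞) = 0.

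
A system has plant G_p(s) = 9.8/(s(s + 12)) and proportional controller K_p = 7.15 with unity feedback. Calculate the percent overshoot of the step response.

3.96%

From 1 + K_pG_p(s) = 0: s² + 12s + 70.07 = 0 ⇒ ω_n = 8.371, ζ = 0.7168.
%OS = 100·exp(−πζ/√(1−ζ²)) = 100·exp(−π·0.7168/√0.4862) = 3.96%.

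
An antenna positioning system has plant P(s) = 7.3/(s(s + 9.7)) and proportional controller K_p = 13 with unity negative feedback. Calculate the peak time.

T_p = 0.372 s

Closed-loop characteristic equation: s² + 9.7s + 94.9 = 0, so ω_n = 9.742 rad/s and ζ = 9.7/(2·9.742) = 0.4979.
Damped frequency ω_d = ω_n√(1−ζ²) = 8.449 rad/s, so peak time T_p = π/ω_d = 0.372 s.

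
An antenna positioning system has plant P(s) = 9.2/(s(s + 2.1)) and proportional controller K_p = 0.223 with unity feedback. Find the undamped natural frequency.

With unity feedback the closed-loop characteristic equation is s² + 2.1s + 0.223·9.2 = s² + 2.1s + 2.052 = 0.
So ω_n² = 2.052 ⇒ ω_n = 1.432 rad/s, and ζ = 2.1/(2ω_n) = 0.733.

ω_n = 1.43 rad/s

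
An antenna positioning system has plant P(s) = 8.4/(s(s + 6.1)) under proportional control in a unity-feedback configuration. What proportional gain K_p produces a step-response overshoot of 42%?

K_p = 15.6

From %OS = 100·exp(−πζ/√(1−ζ²)) = 42%, ζ = −ln(0.42)/√(π²+ln²(0.42)) = 0.2662.
Characteristic equation s² + 6.1s + 8.4K_p = 0 gives ζ = 6.1/(2√(8.4K_p)).
Setting ζ = 0.2662: √(8.4K_p) = 6.1/(2·0.2662) = 11.46, so K_p = 131.3/8.4 = 15.6.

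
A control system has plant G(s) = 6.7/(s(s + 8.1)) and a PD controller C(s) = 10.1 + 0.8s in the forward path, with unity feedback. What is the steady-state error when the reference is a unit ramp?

0.12

The loop has one pole at the origin (type 1). Velocity error constant K_v = lim_{s→0} s·C(s)G(s) = 10.1·6.7/8.1 = 8.354.
Steady-state error to a unit ramp: e_ss = 1/K_v = 0.12.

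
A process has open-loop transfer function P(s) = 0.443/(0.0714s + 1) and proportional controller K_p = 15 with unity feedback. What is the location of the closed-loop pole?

Closed loop: T(s) = K_p·P/(1+K_p·P) = 6.645/(0.0714s + 1 + 6.645), with pole at s = −(1 + 6.645)/0.0714 = −107.1.

s = -107.1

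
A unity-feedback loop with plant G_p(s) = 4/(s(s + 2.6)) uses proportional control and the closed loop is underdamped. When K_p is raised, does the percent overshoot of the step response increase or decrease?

increase

Characteristic equation s² + 2.6s + K_p·4 = 0: raising K_p raises ω_n while 2ζω_n = 2.6 is fixed, so ζ falls and overshoot grows.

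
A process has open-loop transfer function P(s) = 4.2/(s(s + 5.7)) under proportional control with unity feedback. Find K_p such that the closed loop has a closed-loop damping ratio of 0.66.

Closed-loop characteristic equation: s² + 5.7s + K_p·4.2 = 0.
So ω_n = √(4.2K_p) and 2ζω_n = 5.7, giving ζ = 5.7/(2√(4.2K_p)).
Setting ζ = 0.66: √(4.2K_p) = 5.7/(2·0.66) = 4.318, so K_p = 18.65/4.2 = 4.44.

K_p = 4.44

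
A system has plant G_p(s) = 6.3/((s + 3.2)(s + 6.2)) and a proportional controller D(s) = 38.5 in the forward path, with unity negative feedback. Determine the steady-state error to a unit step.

0.0756

The loop is type 0. Static position error constant K_pos = D(0)·G_p(0) = 38.5·0.3175 = 12.23.
Steady-state error to a unit step: e_ss = 1/(1+K_pos) = 1/13.23 = 0.0756.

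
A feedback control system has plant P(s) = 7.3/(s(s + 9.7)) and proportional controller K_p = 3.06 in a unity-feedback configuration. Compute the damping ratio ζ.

ζ = 1.03

With unity feedback the closed-loop characteristic equation is s² + 9.7s + 3.06·7.3 = s² + 9.7s + 22.34 = 0.
So ω_n² = 22.34 ⇒ ω_n = 4.726 rad/s, and ζ = 9.7/(2ω_n) = 1.03.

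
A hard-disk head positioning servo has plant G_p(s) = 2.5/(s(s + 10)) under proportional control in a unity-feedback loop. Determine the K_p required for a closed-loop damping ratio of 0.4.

K_p = 62.5

Closed-loop characteristic equation: s² + 10s + K_p·2.5 = 0.
So ω_n = √(2.5K_p) and 2ζω_n = 10, giving ζ = 10/(2√(2.5K_p)).
Setting ζ = 0.4: √(2.5K_p) = 10/(2·0.4) = 12.5, so K_p = 156.2/2.5 = 62.5.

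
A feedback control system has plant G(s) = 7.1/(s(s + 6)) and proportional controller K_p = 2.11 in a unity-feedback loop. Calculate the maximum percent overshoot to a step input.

The closed-loop denominator s² + 6s + 14.98 gives ω_n = √14.98 = 3.871 and ζ = 6/(2ω_n) = 0.7751.
%OS = 100·exp(−πζ/√(1−ζ²)) = 100·exp(−π·0.7751/√0.3992) = 2.12%.

2.12%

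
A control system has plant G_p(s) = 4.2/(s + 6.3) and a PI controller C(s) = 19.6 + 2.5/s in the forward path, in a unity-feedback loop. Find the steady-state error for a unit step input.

0

The open loop C(s)G_p(s) has a pole at the origin (type 1), so the static position error constant is infinite and e_ss = 1/(1+∞) = 0.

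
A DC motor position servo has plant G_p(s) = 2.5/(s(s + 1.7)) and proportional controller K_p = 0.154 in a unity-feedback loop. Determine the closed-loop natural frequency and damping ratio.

ω_n = 0.62 rad/s, ζ = 1.37

With unity feedback the closed-loop characteristic equation is s² + 1.7s + 0.154·2.5 = s² + 1.7s + 0.385 = 0.
Matching s² + 2ζω_n s + ω_n²: ω_n = √0.385 = 0.6205 rad/s and 2ζω_n = 1.7, so ζ = 1.7/(2·0.6205) = 1.37.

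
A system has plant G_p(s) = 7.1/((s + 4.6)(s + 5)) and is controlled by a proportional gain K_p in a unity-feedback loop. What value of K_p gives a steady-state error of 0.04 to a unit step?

Steady-state error for a unit step on this type-0 loop is 1/(1 + K_p·G_p(0)).
G_p(0) = 0.3087. Require 1/(1 + K_p·0.3087) = 0.04, so 1 + 0.3087·K_p = 25.
K_p = (25 − 1)/0.3087 = 77.7.

K_p = 77.7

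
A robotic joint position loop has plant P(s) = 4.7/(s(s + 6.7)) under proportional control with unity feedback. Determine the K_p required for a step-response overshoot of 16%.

From %OS = 100·exp(−πζ/√(1−ζ²)) = 16%, ζ = −ln(0.16)/√(π²+ln²(0.16)) = 0.5039.
Characteristic equation s² + 6.7s + 4.7K_p = 0 gives ζ = 6.7/(2√(4.7K_p)).
Setting ζ = 0.5039: √(4.7K_p) = 6.7/(2·0.5039) = 6.649, so K_p = 44.2/4.7 = 9.4.

K_p = 9.4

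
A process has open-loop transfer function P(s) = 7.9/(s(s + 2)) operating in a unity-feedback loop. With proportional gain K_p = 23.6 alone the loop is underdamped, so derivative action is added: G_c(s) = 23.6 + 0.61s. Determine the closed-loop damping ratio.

ζ = 0.25

Forward path: (23.6 + 0.61s)·7.9/(s(s+2)). The closed-loop characteristic equation is s² + (2 + 7.9·0.61)s + 7.9·23.6 = 0.
That is s² + 6.819s + 186.4 = 0, so ω_n = 13.65 rad/s and ζ = 6.819/(2·13.65) = 0.2497.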